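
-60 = -60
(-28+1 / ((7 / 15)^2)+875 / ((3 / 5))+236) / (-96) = -122813 / 7056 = -17.41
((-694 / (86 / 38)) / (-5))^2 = 173870596 / 46225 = 3761.40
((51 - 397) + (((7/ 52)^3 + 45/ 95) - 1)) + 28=-850953099/ 2671552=-318.52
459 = 459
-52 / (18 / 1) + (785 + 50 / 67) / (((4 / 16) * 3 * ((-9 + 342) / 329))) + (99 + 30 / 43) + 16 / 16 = 3260580584 / 2878119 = 1132.89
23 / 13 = 1.77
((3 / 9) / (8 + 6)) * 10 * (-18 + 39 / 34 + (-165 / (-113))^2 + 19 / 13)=-374170285 / 118521858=-3.16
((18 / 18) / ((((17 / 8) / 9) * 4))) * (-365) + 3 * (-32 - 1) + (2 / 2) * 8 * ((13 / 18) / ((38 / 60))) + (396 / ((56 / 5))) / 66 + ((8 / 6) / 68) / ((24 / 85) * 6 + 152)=-42163176673 / 88613112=-475.81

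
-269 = -269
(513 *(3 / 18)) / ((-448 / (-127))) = 21717 / 896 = 24.24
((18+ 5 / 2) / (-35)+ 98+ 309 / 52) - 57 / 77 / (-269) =556629351 / 5385380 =103.36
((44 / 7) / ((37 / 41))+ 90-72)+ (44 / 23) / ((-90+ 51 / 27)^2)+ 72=363237940154 / 3746053493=96.97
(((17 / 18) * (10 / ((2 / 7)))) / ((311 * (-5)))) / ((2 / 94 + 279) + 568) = -5593 / 222856380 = -0.00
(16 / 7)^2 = 256 / 49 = 5.22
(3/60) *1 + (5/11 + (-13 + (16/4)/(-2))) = -3189/220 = -14.50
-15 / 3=-5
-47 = -47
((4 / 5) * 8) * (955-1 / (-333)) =10176512 / 1665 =6112.02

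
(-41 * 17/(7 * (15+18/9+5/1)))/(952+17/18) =-369/77693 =-0.00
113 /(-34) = -113 /34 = -3.32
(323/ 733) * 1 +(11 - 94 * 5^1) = -336124/ 733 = -458.56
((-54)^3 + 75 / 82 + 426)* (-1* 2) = 12877041 / 41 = 314074.17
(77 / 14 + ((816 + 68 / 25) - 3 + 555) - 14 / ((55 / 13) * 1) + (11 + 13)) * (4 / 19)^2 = 6146408 / 99275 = 61.91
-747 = -747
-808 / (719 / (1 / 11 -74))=656904 / 7909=83.06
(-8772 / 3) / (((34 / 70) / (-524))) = 3154480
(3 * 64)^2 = 36864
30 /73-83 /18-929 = -1226225 /1314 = -933.20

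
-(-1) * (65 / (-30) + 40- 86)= -289 / 6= -48.17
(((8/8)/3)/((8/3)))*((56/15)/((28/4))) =1/15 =0.07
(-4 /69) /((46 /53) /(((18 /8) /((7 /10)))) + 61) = -3180 /3360967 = -0.00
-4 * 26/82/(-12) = 13/123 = 0.11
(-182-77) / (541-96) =-259 / 445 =-0.58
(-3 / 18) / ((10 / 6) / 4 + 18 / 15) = -10 / 97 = -0.10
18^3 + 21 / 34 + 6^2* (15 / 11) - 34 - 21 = 2179189 / 374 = 5826.71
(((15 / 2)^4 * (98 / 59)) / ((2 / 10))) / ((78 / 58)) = 119896875 / 6136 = 19539.91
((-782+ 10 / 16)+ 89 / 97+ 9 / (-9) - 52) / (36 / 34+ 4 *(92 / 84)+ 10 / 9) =-127.23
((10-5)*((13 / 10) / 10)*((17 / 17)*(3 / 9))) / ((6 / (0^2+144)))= 26 / 5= 5.20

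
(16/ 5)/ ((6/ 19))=152/ 15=10.13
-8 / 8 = -1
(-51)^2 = 2601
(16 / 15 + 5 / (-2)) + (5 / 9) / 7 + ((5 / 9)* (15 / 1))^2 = 14299 / 210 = 68.09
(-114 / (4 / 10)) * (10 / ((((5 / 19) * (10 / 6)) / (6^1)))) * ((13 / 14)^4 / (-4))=278384067 / 38416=7246.57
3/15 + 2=11/5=2.20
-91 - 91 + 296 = 114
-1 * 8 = -8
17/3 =5.67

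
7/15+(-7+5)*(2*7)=-413/15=-27.53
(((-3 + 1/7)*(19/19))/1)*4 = -80/7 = -11.43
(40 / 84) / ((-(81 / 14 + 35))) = -20 / 1713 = -0.01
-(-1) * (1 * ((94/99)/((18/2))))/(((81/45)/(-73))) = -34310/8019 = -4.28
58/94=29/47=0.62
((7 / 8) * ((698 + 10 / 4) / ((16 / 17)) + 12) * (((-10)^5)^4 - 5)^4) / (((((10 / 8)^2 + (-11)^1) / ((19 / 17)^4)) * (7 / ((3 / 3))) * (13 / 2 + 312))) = -315389852099999999936922029580000000004730847781499999999842305073950000000001971186575625 / 64269075416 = -4907334515994649701791223000000000000000000000000000000000000000000000000000000.00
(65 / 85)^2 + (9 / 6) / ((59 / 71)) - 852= -28973405 / 34102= -849.61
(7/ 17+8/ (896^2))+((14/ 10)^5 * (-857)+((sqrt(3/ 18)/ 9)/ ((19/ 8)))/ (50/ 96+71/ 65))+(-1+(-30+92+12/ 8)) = -24236914183291/ 5331200000+4160 * sqrt(6)/ 860643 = -4546.23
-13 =-13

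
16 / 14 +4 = 36 / 7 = 5.14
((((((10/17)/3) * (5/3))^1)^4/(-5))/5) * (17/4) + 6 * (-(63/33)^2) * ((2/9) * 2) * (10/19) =-379217797180/74106409707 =-5.12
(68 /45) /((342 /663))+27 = 76769 /2565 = 29.93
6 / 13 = 0.46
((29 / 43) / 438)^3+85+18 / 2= 94.00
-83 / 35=-2.37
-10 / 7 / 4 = -5 / 14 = -0.36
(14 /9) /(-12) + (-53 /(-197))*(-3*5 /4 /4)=-32497 /85104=-0.38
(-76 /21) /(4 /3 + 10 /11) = -418 /259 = -1.61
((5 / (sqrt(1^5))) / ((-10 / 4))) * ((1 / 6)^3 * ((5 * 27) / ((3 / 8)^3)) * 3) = -640 / 9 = -71.11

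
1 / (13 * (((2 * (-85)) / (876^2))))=-383688 / 1105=-347.23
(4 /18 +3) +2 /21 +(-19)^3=-431908 /63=-6855.68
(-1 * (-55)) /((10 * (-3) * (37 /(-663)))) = 2431 /74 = 32.85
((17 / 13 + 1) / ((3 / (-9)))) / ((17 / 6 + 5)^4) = -116640 / 63435853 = -0.00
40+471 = 511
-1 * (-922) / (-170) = -461 / 85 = -5.42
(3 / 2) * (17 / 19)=51 / 38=1.34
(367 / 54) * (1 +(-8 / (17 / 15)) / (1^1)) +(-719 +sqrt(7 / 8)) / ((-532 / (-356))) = -63771271 / 122094 +89 * sqrt(14) / 532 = -521.69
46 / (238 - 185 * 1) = 46 / 53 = 0.87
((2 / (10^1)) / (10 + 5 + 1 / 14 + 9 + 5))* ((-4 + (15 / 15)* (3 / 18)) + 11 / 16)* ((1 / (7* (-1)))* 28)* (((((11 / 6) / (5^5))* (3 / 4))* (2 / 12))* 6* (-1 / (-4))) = 1057 / 111000000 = 0.00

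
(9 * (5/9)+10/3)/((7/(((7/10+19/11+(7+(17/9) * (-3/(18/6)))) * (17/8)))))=634355/33264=19.07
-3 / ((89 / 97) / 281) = -81771 / 89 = -918.78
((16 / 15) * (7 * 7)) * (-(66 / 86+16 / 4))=-32144 / 129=-249.18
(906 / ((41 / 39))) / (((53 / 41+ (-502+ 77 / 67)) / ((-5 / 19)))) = 5918445 / 13036717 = 0.45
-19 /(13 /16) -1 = -317 /13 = -24.38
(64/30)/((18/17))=2.01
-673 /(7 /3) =-2019 /7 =-288.43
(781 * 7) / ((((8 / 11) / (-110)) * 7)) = -472505 / 4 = -118126.25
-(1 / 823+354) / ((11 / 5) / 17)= -24764155 / 9053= -2735.46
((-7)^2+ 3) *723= 37596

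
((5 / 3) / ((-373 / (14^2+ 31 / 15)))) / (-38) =0.02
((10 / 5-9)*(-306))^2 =4588164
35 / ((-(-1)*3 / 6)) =70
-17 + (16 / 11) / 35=-6529 / 385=-16.96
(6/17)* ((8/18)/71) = 8/3621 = 0.00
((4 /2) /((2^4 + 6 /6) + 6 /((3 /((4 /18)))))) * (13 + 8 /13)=3186 /2041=1.56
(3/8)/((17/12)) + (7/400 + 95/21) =686299/142800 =4.81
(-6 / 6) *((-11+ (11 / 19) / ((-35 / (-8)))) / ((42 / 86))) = 103587 / 4655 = 22.25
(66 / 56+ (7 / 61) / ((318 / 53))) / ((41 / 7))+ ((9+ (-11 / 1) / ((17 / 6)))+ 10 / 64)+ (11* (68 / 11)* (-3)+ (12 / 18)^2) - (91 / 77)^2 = -199.47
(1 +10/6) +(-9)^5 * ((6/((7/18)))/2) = -9565882/21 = -455518.19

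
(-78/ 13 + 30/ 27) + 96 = 820/ 9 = 91.11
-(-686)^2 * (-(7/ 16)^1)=823543/ 4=205885.75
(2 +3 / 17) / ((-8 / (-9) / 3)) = 999 / 136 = 7.35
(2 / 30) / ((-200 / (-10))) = 1 / 300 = 0.00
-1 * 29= -29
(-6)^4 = 1296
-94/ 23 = -4.09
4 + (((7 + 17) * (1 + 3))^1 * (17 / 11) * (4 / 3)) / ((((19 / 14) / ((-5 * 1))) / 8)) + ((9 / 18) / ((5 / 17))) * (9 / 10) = -121740423 / 20900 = -5824.90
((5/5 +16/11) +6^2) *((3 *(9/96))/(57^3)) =141/2414368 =0.00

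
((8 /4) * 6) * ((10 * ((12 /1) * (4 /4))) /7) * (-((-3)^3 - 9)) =51840 /7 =7405.71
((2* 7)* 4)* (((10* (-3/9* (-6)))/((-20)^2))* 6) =84/5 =16.80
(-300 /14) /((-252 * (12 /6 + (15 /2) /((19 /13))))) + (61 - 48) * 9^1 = 117.01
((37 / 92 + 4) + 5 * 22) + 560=62045 / 92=674.40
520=520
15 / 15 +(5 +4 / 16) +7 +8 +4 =101 / 4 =25.25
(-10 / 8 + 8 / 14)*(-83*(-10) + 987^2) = -18524981 / 28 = -661606.46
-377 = -377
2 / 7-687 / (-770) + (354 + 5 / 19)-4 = 5141583 / 14630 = 351.44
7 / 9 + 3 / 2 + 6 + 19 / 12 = 355 / 36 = 9.86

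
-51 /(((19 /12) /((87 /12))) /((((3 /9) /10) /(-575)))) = 1479 /109250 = 0.01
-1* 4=-4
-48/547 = -0.09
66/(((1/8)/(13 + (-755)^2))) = 300980064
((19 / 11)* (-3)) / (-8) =57 / 88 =0.65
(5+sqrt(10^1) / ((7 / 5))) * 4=29.04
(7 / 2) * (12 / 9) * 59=826 / 3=275.33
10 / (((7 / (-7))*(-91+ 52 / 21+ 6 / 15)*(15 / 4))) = 280 / 9253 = 0.03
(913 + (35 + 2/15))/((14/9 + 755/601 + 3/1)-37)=-25642266/843485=-30.40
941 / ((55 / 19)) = 17879 / 55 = 325.07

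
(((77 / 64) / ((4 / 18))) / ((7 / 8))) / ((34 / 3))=297 / 544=0.55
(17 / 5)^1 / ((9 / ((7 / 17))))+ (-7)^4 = 108052 / 45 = 2401.16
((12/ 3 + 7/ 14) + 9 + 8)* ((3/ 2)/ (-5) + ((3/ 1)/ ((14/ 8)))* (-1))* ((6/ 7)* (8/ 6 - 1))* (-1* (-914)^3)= -9447786605.04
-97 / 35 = -2.77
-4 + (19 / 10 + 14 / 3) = 2.57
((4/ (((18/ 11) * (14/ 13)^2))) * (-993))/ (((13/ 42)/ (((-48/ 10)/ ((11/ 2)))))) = 206544/ 35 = 5901.26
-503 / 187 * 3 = -1509 / 187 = -8.07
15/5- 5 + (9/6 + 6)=11/2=5.50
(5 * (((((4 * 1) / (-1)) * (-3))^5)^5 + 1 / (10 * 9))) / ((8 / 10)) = 429282974898310558320584294405 / 72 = 5962263540254313310008115000.00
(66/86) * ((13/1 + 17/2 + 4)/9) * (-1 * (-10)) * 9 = 8415/43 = 195.70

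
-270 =-270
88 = 88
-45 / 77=-0.58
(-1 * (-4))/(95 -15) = 1/20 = 0.05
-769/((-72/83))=63827/72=886.49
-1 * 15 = -15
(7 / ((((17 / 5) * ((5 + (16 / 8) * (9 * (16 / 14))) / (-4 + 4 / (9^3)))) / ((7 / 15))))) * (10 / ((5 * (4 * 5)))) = -499408 / 33275205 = -0.02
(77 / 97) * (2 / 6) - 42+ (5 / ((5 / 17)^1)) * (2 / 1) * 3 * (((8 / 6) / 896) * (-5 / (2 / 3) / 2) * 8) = -754325 / 16296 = -46.29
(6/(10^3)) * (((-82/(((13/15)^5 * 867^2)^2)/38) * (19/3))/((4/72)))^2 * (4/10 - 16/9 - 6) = -135769487261352539062500/924804188839572698068902565619693875331281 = -0.00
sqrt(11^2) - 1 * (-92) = 103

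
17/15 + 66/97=2639/1455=1.81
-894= -894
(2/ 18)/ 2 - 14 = -251/ 18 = -13.94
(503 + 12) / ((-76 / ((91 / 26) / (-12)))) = 3605 / 1824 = 1.98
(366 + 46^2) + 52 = 2534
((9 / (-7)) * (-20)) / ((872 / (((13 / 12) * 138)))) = 13455 / 3052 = 4.41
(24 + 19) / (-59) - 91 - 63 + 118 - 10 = -2757 / 59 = -46.73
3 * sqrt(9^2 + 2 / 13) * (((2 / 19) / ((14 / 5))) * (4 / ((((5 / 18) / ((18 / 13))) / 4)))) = 15552 * sqrt(13715) / 22477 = 81.03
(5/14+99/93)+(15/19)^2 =320387/156674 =2.04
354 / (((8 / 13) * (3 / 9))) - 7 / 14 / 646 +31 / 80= 1726.14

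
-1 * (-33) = 33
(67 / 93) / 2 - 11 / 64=1121 / 5952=0.19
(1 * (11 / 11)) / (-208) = -1 / 208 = -0.00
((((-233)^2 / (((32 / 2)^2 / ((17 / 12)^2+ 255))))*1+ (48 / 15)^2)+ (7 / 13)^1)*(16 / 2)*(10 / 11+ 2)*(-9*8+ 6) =-653113154917 / 7800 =-83732455.76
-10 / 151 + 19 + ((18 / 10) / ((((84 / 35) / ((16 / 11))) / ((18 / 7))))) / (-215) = 47298129 / 2499805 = 18.92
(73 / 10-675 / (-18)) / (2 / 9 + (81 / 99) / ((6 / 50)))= 22176 / 3485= 6.36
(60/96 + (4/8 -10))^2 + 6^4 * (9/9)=87985/64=1374.77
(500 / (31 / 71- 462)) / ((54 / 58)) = -1029500 / 884817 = -1.16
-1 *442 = -442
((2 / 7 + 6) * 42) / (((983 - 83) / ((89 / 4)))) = 6.53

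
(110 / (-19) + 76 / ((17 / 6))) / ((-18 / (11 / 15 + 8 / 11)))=-818677 / 479655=-1.71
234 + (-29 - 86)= 119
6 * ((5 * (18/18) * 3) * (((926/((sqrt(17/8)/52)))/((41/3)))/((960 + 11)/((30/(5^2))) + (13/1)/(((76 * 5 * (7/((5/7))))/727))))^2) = 1875277403583087329280/2350035524720898713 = 797.98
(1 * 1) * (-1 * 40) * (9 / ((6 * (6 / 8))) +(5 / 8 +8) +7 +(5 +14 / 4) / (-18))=-6175 / 9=-686.11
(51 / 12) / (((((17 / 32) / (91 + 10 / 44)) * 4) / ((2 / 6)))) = 669 / 11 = 60.82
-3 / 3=-1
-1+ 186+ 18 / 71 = 13153 / 71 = 185.25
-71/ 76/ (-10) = 71/ 760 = 0.09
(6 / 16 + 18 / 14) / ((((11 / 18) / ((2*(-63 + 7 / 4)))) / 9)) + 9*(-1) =-264447 / 88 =-3005.08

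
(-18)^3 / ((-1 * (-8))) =-729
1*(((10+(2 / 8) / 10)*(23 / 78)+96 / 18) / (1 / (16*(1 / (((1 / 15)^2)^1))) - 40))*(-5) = 1939725 / 1871987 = 1.04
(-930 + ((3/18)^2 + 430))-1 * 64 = -20303/36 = -563.97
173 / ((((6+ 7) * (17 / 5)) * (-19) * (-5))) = 173 / 4199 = 0.04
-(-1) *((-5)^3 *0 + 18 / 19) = 18 / 19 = 0.95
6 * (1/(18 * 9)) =1/27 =0.04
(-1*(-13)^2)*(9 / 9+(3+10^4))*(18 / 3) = -10144056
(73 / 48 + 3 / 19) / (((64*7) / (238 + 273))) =111763 / 58368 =1.91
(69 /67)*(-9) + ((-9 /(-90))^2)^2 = -6209933 /670000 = -9.27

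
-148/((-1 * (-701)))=-148/701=-0.21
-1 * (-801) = 801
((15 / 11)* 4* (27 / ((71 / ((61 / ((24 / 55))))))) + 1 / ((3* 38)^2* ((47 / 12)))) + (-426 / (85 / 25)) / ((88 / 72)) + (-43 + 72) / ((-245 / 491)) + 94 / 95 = 8631214316269 / 66229632546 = 130.32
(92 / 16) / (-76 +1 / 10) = -5 / 66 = -0.08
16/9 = 1.78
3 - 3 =0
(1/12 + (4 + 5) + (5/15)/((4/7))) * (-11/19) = -319/57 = -5.60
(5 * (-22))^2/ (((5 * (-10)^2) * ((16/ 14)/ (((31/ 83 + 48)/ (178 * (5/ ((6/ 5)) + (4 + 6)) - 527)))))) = 185493/ 361216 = 0.51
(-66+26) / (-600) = 0.07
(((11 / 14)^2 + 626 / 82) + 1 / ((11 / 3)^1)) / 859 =753507 / 75932164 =0.01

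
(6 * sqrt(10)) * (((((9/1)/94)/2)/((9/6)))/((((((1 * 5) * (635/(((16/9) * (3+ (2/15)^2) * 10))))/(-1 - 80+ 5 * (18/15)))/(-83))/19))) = 1210.20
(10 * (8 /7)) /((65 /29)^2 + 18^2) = 0.03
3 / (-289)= -0.01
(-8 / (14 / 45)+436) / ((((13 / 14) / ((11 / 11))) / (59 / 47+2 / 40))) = 1761972 / 3055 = 576.75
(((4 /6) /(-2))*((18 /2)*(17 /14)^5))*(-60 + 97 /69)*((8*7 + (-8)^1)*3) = 51664336659 /773122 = 66825.59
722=722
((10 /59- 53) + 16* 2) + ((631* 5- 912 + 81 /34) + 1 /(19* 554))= 11742940308 /5278789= 2224.55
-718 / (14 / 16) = -820.57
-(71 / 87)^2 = -5041 / 7569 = -0.67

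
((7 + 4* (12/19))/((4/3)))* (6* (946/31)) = 770517/589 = 1308.18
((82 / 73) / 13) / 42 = 41 / 19929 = 0.00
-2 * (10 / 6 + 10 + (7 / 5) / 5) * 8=-14336 / 75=-191.15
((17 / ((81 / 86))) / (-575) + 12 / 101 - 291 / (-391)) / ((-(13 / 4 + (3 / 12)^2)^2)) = -17026002176 / 224633693475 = -0.08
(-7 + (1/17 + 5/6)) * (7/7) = -6.11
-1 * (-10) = 10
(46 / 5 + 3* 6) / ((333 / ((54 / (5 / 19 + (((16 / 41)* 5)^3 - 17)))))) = -534275592 / 1127471215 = -0.47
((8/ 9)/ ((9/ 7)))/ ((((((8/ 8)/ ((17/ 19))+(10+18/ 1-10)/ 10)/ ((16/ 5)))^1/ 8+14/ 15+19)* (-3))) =-76160/ 6625233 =-0.01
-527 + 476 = -51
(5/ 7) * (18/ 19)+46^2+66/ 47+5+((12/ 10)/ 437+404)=1816632019/ 718865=2527.08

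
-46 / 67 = -0.69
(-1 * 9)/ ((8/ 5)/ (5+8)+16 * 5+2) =-585/ 5338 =-0.11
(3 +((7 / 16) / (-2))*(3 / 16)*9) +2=2371 / 512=4.63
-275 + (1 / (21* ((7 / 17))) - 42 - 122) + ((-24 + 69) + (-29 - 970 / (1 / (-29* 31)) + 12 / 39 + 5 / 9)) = 4996928543 / 5733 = 871607.98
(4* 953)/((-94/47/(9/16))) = -1072.12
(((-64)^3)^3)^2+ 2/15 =324518553658426726783156000000000.00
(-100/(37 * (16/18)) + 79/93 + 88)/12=590537/82584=7.15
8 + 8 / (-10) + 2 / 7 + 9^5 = 2066977 / 35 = 59056.49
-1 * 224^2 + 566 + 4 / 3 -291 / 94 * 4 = -6996568 / 141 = -49621.05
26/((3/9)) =78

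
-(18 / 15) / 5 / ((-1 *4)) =3 / 50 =0.06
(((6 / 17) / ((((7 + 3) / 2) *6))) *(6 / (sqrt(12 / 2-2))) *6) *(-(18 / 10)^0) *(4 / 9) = -8 / 85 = -0.09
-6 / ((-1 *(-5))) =-6 / 5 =-1.20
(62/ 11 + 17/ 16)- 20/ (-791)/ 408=47562479/ 7100016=6.70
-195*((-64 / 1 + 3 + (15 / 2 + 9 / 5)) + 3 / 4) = 39741 / 4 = 9935.25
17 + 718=735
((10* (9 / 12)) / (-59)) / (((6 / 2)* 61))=-5 / 7198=-0.00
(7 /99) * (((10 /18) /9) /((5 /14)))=98 /8019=0.01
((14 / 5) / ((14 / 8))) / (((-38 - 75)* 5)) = -8 / 2825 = -0.00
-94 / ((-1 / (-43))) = -4042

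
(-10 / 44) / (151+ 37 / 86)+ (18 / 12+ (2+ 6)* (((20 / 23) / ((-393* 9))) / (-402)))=780024217751 / 520535274534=1.50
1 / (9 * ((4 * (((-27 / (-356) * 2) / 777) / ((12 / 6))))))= 23051 / 81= 284.58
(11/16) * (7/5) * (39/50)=3003/4000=0.75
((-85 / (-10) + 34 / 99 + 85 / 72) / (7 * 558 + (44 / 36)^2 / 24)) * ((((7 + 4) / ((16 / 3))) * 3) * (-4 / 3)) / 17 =-37827 / 30373540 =-0.00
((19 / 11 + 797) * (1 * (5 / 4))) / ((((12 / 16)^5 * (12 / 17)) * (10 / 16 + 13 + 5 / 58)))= 11088634880 / 25508439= 434.70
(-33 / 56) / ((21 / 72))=-99 / 49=-2.02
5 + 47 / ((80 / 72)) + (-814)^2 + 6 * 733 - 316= 6667253 / 10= 666725.30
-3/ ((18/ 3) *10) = -1/ 20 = -0.05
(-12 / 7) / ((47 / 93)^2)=-103788 / 15463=-6.71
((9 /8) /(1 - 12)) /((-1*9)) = 1 /88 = 0.01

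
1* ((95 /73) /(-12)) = -95 /876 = -0.11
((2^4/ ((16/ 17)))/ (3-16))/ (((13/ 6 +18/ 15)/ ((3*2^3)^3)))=-7050240/ 1313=-5369.57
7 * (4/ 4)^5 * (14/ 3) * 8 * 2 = 1568/ 3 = 522.67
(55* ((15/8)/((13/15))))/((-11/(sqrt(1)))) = -1125/104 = -10.82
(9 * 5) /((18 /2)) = 5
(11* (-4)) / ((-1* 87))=44 / 87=0.51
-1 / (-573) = 1 / 573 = 0.00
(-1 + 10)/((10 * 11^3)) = 9/13310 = 0.00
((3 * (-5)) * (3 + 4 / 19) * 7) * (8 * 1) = -51240 / 19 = -2696.84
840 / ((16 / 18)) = 945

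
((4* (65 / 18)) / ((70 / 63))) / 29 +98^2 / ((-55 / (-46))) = 12812451 / 1595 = 8032.88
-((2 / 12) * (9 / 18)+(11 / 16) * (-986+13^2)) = 26957 / 48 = 561.60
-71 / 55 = -1.29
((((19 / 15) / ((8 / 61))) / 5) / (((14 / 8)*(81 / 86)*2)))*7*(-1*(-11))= 548207 / 12150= 45.12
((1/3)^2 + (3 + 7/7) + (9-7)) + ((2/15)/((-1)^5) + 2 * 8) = 989/45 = 21.98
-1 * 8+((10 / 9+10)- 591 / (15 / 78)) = -138154 / 45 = -3070.09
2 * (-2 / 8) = -1 / 2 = -0.50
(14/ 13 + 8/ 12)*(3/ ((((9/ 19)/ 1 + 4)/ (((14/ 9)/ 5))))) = 1064/ 2925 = 0.36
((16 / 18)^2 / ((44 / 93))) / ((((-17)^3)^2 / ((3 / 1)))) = 496 / 2389619331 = 0.00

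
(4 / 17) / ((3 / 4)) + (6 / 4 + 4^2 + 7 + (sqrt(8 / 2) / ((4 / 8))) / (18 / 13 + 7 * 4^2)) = 1867999 / 75174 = 24.85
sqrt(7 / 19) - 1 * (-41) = sqrt(133) / 19 + 41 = 41.61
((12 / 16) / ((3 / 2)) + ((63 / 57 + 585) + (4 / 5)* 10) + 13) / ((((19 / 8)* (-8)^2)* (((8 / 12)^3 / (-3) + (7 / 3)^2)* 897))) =623403 / 747801392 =0.00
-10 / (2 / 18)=-90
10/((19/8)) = 80/19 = 4.21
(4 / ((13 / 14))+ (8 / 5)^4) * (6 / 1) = 529488 / 8125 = 65.17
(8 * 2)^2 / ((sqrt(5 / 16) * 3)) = 1024 * sqrt(5) / 15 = 152.65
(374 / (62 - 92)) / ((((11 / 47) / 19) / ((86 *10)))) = -2611132 / 3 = -870377.33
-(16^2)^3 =-16777216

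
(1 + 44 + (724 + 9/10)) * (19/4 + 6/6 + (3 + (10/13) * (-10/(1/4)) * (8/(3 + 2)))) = -3241279/104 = -31166.14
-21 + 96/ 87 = -577/ 29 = -19.90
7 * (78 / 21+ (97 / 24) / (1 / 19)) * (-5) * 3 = -67625 / 8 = -8453.12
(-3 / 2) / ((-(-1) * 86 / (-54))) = 81 / 86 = 0.94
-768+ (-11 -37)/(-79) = -60624/79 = -767.39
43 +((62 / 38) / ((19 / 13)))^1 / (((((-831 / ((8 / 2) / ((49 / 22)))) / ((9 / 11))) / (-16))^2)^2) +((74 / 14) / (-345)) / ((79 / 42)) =4785438271169616197633261 / 111310345281363773364085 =42.99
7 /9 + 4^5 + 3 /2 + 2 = 18509 /18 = 1028.28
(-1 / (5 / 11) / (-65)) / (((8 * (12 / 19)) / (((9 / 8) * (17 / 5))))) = 10659 / 416000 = 0.03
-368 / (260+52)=-46 / 39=-1.18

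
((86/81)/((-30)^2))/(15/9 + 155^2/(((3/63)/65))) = 43/1195345917000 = 0.00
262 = 262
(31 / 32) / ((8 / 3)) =93 / 256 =0.36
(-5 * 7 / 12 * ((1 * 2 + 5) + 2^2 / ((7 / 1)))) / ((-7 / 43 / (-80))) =-227900 / 21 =-10852.38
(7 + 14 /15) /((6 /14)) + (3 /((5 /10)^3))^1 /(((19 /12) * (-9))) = 14387 /855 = 16.83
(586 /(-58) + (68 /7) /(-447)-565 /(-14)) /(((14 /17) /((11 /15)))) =1025986159 /38111220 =26.92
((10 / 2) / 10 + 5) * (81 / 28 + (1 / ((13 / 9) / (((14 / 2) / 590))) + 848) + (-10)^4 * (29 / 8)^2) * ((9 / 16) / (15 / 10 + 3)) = 78109750851 / 859040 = 90926.79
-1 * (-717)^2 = -514089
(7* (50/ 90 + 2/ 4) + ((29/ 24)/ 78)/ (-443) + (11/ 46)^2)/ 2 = 3266558567/ 877395168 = 3.72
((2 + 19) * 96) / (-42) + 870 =822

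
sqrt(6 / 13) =sqrt(78) / 13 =0.68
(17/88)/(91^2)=17/728728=0.00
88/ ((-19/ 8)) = -704/ 19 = -37.05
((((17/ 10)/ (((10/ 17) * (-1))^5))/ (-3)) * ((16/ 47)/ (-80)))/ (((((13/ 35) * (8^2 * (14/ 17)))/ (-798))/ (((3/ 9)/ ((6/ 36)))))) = 54575043509/ 19552000000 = 2.79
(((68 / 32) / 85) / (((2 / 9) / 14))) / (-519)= -21 / 6920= -0.00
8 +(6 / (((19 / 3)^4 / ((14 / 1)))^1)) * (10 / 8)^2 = 8.08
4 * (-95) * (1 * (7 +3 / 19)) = -2720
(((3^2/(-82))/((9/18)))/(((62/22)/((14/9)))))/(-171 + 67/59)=4543/6368981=0.00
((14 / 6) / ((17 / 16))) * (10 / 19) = 1120 / 969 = 1.16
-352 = -352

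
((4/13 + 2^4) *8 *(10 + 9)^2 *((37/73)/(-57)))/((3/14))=-16692032/8541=-1954.34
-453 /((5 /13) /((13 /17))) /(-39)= 1963 /85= 23.09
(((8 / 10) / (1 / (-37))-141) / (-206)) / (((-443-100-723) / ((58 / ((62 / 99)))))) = -816321 / 13474460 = -0.06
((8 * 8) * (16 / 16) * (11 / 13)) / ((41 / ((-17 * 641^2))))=-4917423808 / 533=-9225935.85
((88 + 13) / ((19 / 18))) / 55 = 1818 / 1045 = 1.74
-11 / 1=-11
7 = 7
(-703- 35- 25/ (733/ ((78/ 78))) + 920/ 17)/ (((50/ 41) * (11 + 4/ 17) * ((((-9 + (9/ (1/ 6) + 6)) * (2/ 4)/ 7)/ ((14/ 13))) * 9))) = -11414177698/ 6961649175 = -1.64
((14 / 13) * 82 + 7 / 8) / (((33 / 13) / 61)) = 565775 / 264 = 2143.09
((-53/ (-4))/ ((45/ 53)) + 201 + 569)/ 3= 141409/ 540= 261.87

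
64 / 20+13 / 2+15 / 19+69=15103 / 190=79.49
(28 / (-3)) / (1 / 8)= -224 / 3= -74.67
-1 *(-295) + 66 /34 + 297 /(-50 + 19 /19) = 242303 /833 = 290.88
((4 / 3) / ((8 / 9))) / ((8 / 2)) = 3 / 8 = 0.38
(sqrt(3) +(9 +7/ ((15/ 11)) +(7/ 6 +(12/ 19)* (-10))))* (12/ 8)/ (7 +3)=3* sqrt(3)/ 20 +5121/ 3800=1.61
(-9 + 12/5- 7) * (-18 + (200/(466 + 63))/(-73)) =47280808/193085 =244.87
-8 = -8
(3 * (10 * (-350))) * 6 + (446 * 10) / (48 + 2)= -314554 / 5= -62910.80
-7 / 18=-0.39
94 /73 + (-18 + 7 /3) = -3149 /219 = -14.38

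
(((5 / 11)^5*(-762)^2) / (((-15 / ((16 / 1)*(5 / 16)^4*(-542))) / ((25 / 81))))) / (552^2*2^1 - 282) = 42685146484375 / 1356139258113024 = 0.03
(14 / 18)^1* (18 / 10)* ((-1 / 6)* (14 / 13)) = -49 / 195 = -0.25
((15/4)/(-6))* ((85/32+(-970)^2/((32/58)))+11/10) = -272861601/256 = -1065865.63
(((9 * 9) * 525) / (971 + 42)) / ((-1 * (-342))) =0.12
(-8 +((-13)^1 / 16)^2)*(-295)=554305 / 256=2165.25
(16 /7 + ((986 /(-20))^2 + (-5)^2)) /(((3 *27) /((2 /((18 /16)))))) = 2293924 /42525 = 53.94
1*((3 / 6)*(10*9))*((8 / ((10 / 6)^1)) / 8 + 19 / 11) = 104.73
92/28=23/7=3.29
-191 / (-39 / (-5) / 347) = -331385 / 39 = -8497.05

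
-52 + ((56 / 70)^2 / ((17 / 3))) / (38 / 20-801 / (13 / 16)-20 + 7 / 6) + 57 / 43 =-18108696013 / 357353005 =-50.67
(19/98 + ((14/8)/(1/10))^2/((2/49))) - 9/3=2940125/392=7500.32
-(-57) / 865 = 57 / 865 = 0.07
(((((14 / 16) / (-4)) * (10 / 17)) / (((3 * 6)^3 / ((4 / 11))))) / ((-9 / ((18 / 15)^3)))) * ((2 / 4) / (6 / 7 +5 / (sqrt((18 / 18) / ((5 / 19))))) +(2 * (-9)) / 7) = -0.00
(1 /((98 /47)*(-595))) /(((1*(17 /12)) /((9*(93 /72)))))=-13113 /1982540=-0.01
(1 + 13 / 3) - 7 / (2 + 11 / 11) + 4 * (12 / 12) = 7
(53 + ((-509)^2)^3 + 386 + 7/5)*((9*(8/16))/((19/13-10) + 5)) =-10173316597135895619/460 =-22115905645947599.17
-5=-5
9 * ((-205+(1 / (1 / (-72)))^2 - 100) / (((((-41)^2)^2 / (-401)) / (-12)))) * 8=41229216 / 68921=598.21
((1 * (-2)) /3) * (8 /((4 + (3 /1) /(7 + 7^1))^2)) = -3136 /10443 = -0.30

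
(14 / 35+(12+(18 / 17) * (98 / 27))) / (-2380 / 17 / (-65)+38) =26923 / 66555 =0.40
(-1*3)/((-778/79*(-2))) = -237/1556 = -0.15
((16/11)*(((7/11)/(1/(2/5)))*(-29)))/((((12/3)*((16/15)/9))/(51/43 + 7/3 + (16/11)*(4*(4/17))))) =-107721747/972961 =-110.72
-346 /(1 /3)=-1038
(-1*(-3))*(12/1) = 36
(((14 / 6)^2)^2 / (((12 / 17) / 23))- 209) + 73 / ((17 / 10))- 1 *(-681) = 1480.78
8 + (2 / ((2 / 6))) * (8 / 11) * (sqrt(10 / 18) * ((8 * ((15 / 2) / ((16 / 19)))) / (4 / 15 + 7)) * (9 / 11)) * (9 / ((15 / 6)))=8 + 554040 * sqrt(5) / 13189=101.93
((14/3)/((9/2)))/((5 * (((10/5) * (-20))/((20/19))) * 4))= -7/5130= -0.00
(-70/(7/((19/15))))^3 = -2032.30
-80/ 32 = -5/ 2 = -2.50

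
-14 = -14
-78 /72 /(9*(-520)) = 1 /4320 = 0.00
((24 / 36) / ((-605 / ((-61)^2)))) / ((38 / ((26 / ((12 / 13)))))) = -628849 / 206910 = -3.04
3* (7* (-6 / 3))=-42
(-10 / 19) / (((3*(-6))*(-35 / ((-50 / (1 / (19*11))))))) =550 / 63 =8.73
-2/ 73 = -0.03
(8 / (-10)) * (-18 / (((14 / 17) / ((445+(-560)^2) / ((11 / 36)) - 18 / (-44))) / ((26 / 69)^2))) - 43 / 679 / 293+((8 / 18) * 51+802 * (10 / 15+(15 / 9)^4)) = 1199557588115040941 / 468857400165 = 2558469.99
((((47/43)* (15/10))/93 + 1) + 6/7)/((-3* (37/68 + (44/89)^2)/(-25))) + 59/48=160112759869/7609169232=21.04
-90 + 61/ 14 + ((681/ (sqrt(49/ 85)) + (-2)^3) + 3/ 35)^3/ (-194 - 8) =818223478433/ 8660750 - 335638447236*sqrt(85)/ 866075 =-3478464.61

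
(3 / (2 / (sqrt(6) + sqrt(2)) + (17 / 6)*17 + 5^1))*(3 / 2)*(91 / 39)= 0.20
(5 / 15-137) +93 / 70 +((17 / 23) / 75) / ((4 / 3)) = -6536473 / 48300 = -135.33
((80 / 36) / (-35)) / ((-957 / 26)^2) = -2704 / 57698487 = -0.00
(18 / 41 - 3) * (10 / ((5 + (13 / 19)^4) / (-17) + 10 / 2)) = -2326229850 / 426281879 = -5.46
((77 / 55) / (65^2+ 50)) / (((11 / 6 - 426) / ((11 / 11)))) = -14 / 18133125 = -0.00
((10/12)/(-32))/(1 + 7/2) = -5/864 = -0.01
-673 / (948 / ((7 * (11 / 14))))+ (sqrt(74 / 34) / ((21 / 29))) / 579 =-7403 / 1896+ 29 * sqrt(629) / 206703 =-3.90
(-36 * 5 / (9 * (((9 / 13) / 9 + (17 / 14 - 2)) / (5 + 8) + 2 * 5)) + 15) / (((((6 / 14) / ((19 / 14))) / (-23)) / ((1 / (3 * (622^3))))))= -0.00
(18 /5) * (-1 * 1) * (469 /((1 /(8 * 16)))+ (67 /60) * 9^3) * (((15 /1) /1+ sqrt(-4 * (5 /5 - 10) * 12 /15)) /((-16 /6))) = 98570601 * sqrt(5) /500+ 98570601 /80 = 1672953.64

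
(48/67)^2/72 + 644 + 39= 683.01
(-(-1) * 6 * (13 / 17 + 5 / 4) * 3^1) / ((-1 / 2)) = -1233 / 17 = -72.53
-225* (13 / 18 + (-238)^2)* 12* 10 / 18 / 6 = -127450625 / 9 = -14161180.56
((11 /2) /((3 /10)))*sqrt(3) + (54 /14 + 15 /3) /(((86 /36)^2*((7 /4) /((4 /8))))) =40176 /90601 + 55*sqrt(3) /3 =32.20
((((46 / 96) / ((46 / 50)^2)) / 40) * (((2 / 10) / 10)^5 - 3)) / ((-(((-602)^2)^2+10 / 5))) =937499999 / 2899913435533440000000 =0.00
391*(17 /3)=6647 /3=2215.67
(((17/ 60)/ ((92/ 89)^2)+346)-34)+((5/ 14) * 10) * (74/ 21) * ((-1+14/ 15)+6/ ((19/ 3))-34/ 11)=4438087768451/ 15602368320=284.45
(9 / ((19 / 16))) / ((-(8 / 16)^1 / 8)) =-121.26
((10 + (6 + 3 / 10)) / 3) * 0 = 0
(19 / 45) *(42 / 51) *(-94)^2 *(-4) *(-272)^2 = -40915345408 / 45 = -909229897.96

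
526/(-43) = -526/43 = -12.23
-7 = -7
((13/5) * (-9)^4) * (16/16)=85293/5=17058.60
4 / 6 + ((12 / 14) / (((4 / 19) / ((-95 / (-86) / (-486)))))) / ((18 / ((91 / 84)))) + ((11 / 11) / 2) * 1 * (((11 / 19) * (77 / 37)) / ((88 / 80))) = 35948794921 / 29617648704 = 1.21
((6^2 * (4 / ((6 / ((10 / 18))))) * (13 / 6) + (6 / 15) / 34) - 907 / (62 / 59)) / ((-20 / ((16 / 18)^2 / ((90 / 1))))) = 158266748 / 432205875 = 0.37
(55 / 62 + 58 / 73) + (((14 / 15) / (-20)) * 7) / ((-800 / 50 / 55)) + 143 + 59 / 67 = 10675462199 / 72778080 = 146.69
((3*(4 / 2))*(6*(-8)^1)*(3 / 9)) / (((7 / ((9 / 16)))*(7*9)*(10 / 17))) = -51 / 245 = -0.21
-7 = -7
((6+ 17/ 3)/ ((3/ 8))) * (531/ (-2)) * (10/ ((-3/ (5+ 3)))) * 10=6608000/ 3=2202666.67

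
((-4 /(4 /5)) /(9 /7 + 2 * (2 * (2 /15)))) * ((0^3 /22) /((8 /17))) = 0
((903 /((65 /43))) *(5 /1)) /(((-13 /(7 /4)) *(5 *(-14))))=38829 /6760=5.74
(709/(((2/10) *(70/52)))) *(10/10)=18434/7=2633.43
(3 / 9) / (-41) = -1 / 123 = -0.01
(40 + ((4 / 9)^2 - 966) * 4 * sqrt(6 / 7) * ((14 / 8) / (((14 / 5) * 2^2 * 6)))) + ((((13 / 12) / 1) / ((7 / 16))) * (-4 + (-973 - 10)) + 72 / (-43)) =-103444 / 43 - 195575 * sqrt(42) / 13608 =-2498.82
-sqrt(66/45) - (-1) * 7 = 7 - sqrt(330)/15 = 5.79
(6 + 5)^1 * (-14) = -154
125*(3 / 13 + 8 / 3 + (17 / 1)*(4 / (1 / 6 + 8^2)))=1485425 / 3003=494.65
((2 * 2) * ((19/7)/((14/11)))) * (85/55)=646/49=13.18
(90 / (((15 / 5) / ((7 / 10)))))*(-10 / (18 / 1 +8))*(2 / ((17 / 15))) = -3150 / 221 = -14.25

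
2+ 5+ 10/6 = 26/3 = 8.67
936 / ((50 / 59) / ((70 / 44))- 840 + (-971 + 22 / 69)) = -26673192 / 51583801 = -0.52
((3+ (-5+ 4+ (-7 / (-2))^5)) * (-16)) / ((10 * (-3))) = 16871 / 60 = 281.18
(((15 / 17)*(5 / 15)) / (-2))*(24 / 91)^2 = -1440 / 140777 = -0.01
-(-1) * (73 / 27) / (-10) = -0.27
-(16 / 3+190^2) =-108316 / 3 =-36105.33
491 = 491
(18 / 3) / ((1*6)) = 1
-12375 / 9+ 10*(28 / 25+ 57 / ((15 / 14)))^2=3516453 / 125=28131.62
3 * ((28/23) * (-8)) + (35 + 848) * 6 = 121182/23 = 5268.78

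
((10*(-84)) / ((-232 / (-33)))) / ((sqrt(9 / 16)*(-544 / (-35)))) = -40425 / 3944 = -10.25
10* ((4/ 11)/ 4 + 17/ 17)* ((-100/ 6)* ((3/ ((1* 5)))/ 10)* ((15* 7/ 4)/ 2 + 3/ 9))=-1615/ 11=-146.82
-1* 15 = -15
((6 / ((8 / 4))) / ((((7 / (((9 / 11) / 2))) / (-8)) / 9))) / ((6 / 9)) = -1458 / 77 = -18.94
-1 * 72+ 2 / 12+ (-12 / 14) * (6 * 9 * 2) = -6905 / 42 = -164.40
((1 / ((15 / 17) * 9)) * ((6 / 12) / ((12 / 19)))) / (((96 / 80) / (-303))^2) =6355.95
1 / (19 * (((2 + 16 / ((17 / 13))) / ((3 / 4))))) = 51 / 18392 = 0.00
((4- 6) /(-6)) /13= 0.03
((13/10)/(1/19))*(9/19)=117/10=11.70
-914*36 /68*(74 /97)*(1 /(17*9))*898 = -60737128 /28033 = -2166.63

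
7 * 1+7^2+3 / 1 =59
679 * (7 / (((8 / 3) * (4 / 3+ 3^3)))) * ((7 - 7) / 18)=0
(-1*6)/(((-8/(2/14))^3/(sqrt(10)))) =3*sqrt(10)/87808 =0.00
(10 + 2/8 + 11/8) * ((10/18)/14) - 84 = -28069/336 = -83.54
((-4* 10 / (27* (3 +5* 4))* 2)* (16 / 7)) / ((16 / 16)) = -1280 / 4347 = -0.29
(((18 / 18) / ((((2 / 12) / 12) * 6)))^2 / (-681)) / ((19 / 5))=-240 / 4313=-0.06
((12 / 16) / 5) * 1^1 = 3 / 20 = 0.15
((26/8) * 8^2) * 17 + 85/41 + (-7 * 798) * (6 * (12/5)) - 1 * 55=-15775842/205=-76955.33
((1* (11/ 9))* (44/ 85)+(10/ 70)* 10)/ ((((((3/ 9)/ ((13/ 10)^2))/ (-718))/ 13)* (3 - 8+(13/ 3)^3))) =-39176660133/ 30672250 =-1277.27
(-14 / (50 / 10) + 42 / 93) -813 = -126379 / 155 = -815.35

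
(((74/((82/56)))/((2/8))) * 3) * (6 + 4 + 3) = 323232/41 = 7883.71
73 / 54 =1.35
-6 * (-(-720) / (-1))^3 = 2239488000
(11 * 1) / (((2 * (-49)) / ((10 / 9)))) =-55 / 441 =-0.12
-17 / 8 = -2.12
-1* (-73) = 73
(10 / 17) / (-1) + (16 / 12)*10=650 / 51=12.75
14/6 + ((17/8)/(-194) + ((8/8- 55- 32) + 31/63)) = -8133551/97776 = -83.19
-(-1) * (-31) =-31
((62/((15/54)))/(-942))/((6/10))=-62/157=-0.39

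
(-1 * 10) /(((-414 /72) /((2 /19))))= 80 /437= 0.18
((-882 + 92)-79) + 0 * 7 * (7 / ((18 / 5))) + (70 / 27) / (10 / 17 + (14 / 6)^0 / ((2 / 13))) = -5652203 / 6507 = -868.63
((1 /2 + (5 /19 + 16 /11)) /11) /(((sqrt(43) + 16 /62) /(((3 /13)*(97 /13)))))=0.05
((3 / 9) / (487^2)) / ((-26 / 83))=-83 / 18499182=-0.00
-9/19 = -0.47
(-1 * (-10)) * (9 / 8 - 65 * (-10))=26045 / 4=6511.25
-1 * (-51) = 51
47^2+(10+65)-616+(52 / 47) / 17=1332784 / 799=1668.07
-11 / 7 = -1.57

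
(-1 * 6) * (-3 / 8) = 9 / 4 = 2.25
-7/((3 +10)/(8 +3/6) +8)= -119/162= -0.73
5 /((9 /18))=10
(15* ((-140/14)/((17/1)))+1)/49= -19/119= -0.16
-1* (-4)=4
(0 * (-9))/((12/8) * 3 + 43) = 0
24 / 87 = 8 / 29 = 0.28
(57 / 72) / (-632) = -19 / 15168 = -0.00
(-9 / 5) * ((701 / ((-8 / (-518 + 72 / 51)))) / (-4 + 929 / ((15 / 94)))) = -83108457 / 5934088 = -14.01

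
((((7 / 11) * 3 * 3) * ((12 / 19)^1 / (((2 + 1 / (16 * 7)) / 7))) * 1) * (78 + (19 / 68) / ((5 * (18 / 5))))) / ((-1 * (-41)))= 23.98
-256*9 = -2304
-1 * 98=-98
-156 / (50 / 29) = -2262 / 25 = -90.48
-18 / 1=-18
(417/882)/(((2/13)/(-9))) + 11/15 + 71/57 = -478147/18620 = -25.68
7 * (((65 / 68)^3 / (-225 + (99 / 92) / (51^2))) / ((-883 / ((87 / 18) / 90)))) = 256444825 / 155174642229312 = 0.00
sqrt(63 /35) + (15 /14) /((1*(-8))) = -15 /112 + 3*sqrt(5) /5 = 1.21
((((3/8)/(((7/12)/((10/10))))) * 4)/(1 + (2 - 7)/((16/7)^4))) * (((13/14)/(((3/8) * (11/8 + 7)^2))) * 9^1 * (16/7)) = 188441690112/82423126037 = 2.29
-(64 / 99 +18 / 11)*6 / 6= -226 / 99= -2.28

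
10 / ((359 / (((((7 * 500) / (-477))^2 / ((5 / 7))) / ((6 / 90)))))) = 857500000 / 27227637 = 31.49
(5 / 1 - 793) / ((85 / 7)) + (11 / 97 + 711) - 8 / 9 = 47886742 / 74205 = 645.33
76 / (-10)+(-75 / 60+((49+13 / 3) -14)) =30.48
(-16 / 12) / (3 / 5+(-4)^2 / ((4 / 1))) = -20 / 69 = -0.29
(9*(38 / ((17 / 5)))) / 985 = 342 / 3349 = 0.10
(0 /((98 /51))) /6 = 0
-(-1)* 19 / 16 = 19 / 16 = 1.19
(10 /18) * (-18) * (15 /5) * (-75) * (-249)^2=139502250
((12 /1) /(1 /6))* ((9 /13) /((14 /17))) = 5508 /91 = 60.53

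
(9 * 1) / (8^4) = 9 / 4096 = 0.00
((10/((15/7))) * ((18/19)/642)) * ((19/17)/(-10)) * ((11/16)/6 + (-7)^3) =230419/873120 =0.26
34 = 34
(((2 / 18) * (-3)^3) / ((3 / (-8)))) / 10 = 4 / 5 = 0.80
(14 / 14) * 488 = 488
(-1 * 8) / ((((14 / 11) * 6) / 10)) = -220 / 21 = -10.48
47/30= 1.57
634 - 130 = 504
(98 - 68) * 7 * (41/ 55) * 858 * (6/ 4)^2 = 302211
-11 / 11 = -1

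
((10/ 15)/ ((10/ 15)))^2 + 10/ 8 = 9/ 4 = 2.25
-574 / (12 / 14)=-2009 / 3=-669.67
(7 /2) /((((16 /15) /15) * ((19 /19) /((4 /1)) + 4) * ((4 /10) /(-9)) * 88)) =-70875 /23936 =-2.96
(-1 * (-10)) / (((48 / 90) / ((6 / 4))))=225 / 8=28.12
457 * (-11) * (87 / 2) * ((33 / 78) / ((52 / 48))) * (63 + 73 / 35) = -5558288.03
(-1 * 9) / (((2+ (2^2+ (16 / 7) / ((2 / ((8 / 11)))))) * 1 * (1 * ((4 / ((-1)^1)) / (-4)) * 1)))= -693 / 526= -1.32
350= 350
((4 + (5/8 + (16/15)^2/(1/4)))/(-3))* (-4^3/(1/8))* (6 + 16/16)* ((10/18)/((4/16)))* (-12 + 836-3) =24300338944/1215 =20000278.97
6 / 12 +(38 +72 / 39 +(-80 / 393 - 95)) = -560533 / 10218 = -54.86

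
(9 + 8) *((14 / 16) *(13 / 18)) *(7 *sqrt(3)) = 10829 *sqrt(3) / 144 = 130.25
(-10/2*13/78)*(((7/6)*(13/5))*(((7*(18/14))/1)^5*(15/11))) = -8955765/44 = -203540.11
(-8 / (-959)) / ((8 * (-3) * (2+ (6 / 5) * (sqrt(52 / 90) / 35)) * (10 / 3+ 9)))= -21875 / 1552117662+ 25 * sqrt(130) / 1552117662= -0.00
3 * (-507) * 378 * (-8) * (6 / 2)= 13798512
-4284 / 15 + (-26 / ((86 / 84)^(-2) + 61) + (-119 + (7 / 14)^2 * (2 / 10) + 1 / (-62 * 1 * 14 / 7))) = -14381338329 / 35511430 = -404.98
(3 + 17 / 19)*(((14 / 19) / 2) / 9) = 518 / 3249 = 0.16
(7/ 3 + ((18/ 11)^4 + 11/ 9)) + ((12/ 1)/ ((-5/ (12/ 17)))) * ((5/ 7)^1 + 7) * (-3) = 49.93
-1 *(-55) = 55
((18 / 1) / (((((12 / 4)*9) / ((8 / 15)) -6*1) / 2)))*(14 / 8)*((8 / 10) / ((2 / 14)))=7.91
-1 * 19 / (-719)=19 / 719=0.03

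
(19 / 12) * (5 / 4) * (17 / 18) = 1615 / 864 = 1.87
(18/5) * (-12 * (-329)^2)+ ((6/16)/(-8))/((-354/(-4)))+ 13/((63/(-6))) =-926972705833/198240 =-4676012.44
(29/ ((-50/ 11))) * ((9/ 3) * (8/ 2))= -76.56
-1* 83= -83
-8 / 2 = -4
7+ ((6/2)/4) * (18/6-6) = 4.75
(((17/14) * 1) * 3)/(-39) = -17/182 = -0.09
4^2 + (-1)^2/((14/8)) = 116/7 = 16.57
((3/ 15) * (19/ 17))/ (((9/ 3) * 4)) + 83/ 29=2.88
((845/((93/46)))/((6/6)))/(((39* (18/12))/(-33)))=-235.77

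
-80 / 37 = -2.16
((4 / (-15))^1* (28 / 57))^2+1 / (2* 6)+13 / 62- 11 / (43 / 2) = -785246867 / 3897825300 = -0.20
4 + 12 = 16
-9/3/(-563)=3/563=0.01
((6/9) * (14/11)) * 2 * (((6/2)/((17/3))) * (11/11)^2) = 0.90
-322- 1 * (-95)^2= -9347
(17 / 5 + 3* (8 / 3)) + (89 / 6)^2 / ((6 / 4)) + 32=51323 / 270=190.09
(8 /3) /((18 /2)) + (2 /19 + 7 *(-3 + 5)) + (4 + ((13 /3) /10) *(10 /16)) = 153263 /8208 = 18.67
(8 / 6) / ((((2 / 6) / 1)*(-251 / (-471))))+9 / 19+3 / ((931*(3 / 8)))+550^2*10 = 706886891703 / 233681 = 3025007.99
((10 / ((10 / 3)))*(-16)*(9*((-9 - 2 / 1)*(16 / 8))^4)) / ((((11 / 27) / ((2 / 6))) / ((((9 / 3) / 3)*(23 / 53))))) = -1904373504 / 53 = -35931575.55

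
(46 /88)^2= 529 /1936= 0.27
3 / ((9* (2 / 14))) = 7 / 3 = 2.33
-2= -2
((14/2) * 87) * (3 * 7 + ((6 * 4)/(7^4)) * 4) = 12813.35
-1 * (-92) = 92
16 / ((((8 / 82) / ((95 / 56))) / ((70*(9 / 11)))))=175275 / 11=15934.09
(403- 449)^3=-97336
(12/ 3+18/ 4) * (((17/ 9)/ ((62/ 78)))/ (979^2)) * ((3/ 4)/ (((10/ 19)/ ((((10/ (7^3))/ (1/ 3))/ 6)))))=71383/ 163057650448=0.00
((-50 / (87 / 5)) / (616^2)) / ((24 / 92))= -2875 / 99038016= -0.00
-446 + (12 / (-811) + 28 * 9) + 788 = 481722 / 811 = 593.99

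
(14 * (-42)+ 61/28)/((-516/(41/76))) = 672523/1098048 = 0.61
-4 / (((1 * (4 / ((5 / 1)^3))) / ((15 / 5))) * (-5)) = 75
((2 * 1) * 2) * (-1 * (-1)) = 4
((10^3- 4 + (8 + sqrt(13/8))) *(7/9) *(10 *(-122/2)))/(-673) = 2135 *sqrt(26)/12114 + 4287080/6057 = 708.69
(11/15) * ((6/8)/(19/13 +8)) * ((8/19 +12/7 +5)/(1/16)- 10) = 330187/54530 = 6.06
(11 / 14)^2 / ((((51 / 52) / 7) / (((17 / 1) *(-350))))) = -78650 / 3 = -26216.67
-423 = -423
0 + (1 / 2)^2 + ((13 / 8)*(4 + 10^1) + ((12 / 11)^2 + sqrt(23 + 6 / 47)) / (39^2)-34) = -224923 / 20449 + sqrt(51089) / 71487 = -11.00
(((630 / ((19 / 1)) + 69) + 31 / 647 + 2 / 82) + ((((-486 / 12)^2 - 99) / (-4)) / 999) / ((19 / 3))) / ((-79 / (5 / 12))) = -50808059355 / 94286719936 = -0.54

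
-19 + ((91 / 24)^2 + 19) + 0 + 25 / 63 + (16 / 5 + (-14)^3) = -54956693 / 20160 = -2726.03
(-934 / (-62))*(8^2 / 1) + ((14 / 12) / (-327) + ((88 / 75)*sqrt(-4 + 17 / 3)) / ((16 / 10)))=11*sqrt(15) / 45 + 58640039 / 60822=965.07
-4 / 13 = -0.31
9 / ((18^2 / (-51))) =-17 / 12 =-1.42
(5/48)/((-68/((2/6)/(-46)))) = 5/450432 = 0.00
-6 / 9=-2 / 3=-0.67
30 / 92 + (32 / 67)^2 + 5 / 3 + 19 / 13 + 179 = 1471190003 / 8053266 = 182.68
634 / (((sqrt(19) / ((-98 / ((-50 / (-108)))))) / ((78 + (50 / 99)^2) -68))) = -131471312* sqrt(19) / 1815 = -315741.14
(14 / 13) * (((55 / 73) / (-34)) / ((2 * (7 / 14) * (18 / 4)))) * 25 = -19250 / 145197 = -0.13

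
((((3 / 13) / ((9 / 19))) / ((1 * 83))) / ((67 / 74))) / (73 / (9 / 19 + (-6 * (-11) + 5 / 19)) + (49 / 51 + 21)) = 30307736 / 107781416821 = 0.00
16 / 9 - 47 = -407 / 9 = -45.22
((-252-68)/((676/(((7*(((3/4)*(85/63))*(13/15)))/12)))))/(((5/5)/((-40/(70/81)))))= 1020/91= 11.21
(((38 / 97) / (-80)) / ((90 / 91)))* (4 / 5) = -1729 / 436500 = -0.00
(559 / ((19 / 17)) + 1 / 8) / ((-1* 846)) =-76043 / 128592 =-0.59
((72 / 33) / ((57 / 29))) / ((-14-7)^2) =232 / 92169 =0.00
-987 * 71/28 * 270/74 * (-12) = 4054455/37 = 109579.86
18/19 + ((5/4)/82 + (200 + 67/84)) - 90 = 14626285/130872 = 111.76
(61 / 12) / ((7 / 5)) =305 / 84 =3.63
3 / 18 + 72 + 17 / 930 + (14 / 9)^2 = 936662 / 12555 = 74.60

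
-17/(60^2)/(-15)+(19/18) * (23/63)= 437357/1134000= 0.39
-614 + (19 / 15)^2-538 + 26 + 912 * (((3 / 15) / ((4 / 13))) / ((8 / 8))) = -119609 / 225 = -531.60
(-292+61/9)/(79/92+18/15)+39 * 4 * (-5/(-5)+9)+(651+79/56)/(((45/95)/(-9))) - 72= -5272289671/477288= -11046.35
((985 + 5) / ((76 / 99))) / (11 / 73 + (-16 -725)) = -3577365 / 2055116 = -1.74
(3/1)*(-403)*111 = -134199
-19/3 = -6.33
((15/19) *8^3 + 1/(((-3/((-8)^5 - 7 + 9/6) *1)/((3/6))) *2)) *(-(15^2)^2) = -24126406875/152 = -158726361.02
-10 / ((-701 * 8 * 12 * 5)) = 1 / 33648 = 0.00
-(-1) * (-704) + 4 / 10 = -3518 / 5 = -703.60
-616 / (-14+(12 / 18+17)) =-168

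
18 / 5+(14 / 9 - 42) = -36.84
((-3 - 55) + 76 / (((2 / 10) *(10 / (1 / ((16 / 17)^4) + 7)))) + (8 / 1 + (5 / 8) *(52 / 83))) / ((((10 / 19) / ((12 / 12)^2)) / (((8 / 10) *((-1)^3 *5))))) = -13684603339 / 6799360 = -2012.63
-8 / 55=-0.15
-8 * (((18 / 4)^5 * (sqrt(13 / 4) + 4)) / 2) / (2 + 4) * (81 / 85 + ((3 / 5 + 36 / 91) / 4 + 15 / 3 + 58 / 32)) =-3904536393 / 99008 - 3904536393 * sqrt(13) / 792064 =-57210.40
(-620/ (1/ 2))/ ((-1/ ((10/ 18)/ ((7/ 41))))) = 254200/ 63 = 4034.92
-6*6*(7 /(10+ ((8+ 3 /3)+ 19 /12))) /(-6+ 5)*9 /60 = 2268 /1235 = 1.84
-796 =-796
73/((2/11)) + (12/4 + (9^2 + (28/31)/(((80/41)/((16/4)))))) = 151079/310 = 487.35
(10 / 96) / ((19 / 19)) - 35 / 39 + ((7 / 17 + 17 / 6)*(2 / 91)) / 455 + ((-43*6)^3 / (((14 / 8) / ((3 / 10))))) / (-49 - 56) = 4736458015301 / 168932400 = 28037.59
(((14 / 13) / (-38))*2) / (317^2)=-14 / 24820783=-0.00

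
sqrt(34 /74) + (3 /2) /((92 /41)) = 123 /184 + sqrt(629) /37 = 1.35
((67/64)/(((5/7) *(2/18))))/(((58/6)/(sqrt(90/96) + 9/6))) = 12663 *sqrt(15)/37120 + 37989/18560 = 3.37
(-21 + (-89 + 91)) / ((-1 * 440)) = 19 / 440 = 0.04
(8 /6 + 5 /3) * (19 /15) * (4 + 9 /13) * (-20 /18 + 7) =61427 /585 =105.00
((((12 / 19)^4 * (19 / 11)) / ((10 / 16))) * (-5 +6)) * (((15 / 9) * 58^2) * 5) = 12327.25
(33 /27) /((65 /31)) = 341 /585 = 0.58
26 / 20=13 / 10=1.30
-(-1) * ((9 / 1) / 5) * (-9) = -81 / 5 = -16.20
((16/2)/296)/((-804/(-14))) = 7/14874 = 0.00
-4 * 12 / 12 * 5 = -20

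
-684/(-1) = 684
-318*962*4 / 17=-1223664 / 17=-71980.24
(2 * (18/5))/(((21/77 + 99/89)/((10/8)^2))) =14685/1808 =8.12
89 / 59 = 1.51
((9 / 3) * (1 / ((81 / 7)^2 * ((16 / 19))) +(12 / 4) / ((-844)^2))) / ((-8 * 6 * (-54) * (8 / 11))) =228078037 / 16152087730176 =0.00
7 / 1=7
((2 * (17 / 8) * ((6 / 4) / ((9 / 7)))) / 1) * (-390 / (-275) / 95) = 1547 / 20900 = 0.07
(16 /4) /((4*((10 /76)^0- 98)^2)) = 1 /9409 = 0.00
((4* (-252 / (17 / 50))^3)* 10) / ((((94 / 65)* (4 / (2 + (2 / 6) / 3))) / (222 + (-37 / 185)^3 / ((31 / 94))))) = -9444376631289600000 / 7158241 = -1319371145968.63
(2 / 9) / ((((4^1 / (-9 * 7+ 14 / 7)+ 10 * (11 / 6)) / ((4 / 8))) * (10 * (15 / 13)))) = 793 / 1504350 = 0.00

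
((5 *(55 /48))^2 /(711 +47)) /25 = 3025 /1746432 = 0.00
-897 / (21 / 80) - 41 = -24207 / 7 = -3458.14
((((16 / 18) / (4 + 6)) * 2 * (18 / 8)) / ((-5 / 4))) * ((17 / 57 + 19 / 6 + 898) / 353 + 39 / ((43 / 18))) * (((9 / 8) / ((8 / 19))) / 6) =-6533773 / 2428640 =-2.69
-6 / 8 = -3 / 4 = -0.75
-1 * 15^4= -50625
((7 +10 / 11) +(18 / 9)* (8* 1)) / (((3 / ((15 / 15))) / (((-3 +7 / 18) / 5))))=-12361 / 2970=-4.16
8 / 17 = 0.47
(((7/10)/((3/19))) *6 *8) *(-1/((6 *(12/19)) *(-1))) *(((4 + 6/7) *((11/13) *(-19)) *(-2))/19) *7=1890196/585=3231.10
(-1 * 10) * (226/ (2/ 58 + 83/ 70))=-4587800/ 2477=-1852.16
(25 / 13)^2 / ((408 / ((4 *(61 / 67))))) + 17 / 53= 21654707 / 61212138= 0.35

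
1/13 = 0.08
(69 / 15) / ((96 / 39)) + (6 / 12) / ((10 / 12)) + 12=463 / 32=14.47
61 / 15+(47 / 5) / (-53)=3.89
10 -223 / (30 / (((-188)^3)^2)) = -4922910757615466 / 15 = -328194050507697.73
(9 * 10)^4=65610000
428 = 428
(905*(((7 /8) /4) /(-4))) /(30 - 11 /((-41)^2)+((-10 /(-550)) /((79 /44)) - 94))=4206408325 /5439142528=0.77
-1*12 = -12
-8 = -8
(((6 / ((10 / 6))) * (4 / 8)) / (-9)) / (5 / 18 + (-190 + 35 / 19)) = 342 / 321275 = 0.00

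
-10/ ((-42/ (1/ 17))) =5/ 357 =0.01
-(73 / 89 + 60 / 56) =-2357 / 1246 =-1.89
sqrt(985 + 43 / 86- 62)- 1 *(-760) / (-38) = -20 + sqrt(3694) / 2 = 10.39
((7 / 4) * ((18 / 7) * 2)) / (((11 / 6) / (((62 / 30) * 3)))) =1674 / 55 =30.44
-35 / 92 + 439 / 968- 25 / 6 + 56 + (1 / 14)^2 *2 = 169913113 / 3272808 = 51.92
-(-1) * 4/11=4/11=0.36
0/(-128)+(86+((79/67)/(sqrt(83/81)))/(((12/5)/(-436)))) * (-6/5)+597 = 154998 * sqrt(83)/5561+2469/5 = 747.73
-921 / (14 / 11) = -723.64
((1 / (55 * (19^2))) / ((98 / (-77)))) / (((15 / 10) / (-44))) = 44 / 37905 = 0.00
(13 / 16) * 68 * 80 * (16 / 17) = 4160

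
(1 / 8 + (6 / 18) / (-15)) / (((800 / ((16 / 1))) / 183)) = 2257 / 6000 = 0.38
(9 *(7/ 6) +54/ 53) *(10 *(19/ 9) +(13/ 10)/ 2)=1594219/ 6360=250.66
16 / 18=8 / 9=0.89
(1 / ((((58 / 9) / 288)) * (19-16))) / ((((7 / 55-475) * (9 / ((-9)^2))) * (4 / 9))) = -26730 / 42079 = -0.64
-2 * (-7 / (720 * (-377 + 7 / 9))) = -7 / 135440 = -0.00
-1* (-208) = 208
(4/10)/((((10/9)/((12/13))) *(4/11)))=297/325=0.91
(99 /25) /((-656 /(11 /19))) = -1089 /311600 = -0.00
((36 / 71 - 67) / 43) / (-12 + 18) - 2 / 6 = -3609 / 6106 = -0.59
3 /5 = 0.60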